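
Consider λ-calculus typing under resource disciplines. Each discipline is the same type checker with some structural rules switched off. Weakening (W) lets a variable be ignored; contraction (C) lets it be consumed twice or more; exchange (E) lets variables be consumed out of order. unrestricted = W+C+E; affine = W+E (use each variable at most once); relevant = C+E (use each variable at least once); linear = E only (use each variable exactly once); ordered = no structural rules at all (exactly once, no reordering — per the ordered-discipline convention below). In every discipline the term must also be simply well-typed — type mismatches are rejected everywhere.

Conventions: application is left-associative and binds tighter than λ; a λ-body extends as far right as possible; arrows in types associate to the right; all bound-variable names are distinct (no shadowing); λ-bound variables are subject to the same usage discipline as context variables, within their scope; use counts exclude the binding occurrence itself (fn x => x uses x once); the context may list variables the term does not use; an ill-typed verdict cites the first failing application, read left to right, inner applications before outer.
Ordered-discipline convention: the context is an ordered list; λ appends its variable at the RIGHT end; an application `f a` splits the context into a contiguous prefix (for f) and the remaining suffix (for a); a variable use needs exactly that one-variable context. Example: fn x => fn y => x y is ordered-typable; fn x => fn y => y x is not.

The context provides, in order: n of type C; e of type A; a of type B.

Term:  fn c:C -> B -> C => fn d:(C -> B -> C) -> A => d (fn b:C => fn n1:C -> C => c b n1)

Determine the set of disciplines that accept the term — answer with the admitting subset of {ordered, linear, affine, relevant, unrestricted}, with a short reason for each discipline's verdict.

admitted by: none
variable uses: n: 0×, e: 0×, a: 0×, c (λ-bound): 1×, d (λ-bound): 1×, b (λ-bound): 1×, n1 (λ-bound): 1×
order of uses: d, c, b, n1
typing: ill-typed: a function awaiting B gets C -> C
ordered: ✗, a type mismatch blocks all five
linear: ✗, the type mismatch rejects it
affine: ✗, not simply typable
relevant: ✗, fails simple typing
unrestricted: ✗, a type mismatch blocks all five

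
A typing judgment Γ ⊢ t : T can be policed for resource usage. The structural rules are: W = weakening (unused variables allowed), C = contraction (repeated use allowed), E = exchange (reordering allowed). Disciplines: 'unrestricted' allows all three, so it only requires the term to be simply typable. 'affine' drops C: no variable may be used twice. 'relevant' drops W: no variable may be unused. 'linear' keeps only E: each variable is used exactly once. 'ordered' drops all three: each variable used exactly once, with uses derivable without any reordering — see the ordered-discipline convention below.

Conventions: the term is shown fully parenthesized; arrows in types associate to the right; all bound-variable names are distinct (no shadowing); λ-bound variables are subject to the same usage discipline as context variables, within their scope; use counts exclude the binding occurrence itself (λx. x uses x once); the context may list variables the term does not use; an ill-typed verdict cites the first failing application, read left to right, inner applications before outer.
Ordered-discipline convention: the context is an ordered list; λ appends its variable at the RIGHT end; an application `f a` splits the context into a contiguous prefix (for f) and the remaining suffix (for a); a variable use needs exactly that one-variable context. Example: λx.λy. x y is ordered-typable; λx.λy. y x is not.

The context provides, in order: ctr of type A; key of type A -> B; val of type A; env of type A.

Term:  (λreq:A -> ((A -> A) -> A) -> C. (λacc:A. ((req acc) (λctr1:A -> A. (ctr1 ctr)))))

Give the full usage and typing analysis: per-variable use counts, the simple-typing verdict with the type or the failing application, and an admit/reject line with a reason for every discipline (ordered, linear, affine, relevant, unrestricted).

counts: ctr=1; key=0; val=0; env=0; req [bound]=1; acc [bound]=1; ctr1 [bound]=1
use order (left to right): req, acc, ctr1, ctr
typing: well-typed at (A -> ((A -> A) -> A) -> C) -> A -> C
ordered: ✗, key, val, env never used (weakening)
linear: ✗, key, val, env never used (weakening)
affine: ✓, no duplicate uses among ctr, key, val, env, req, acc, ctr1
relevant: ✗, key, val, env never used (weakening)
unrestricted: ✓, type-checks ((A -> ((A -> A) -> A) -> C) -> A -> C) and nothing is barred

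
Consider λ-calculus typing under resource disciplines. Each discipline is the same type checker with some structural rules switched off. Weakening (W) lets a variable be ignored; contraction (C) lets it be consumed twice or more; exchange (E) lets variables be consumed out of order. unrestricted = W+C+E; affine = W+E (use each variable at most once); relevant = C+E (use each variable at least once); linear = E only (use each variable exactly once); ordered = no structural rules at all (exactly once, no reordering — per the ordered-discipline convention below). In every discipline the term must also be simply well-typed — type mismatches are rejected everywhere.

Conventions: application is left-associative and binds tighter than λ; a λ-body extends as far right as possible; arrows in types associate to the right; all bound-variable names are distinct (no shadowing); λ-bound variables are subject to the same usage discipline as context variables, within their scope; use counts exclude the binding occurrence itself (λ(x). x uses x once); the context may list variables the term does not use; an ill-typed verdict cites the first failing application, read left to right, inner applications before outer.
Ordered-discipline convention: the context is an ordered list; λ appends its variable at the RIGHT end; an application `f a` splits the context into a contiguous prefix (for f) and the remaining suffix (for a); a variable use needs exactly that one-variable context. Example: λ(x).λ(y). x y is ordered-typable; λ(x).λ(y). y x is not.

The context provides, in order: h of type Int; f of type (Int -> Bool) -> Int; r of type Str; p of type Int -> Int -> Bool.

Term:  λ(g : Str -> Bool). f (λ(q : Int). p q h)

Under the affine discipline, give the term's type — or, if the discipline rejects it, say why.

term : (Str -> Bool) -> Int
use counts: h: 1; f: 1; r: 0; p: 1; g (λ-bound): 0; q (λ-bound): 1
left-to-right use order: f, p, q, h
typing: well-typed — term : (Str -> Bool) -> Int
across the five disciplines: ordered ✗ | linear ✗ | affine ✓ | relevant ✗ | unrestricted ✓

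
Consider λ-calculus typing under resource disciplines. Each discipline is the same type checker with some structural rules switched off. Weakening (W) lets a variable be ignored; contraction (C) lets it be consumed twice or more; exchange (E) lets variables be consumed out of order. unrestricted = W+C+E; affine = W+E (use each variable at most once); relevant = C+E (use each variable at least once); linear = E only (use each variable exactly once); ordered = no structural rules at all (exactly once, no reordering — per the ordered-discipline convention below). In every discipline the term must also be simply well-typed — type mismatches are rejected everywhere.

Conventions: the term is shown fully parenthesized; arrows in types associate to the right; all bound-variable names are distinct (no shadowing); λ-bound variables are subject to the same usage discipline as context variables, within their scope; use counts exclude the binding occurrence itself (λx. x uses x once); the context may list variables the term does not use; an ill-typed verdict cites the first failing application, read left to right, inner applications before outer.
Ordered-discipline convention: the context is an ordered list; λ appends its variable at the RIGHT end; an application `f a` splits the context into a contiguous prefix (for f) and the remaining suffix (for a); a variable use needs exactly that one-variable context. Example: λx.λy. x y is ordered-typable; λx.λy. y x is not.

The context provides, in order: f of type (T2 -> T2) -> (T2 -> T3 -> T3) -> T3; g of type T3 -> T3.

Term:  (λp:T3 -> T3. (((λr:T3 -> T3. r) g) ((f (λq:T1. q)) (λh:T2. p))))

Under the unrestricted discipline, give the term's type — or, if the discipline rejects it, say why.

not well-typed under unrestricted — not simply typable
variable uses: f: 1×, g: 1×, p (bound): 1×, r (bound): 1×, q (bound): 1×, h (bound): 0×
left-to-right use order: r, g, f, q, p
typing: ill-typed: an application expects T2 -> T2 but receives T1 -> T1
across the five disciplines: ordered ✗ | linear ✗ | affine ✗ | relevant ✗ | unrestricted ✗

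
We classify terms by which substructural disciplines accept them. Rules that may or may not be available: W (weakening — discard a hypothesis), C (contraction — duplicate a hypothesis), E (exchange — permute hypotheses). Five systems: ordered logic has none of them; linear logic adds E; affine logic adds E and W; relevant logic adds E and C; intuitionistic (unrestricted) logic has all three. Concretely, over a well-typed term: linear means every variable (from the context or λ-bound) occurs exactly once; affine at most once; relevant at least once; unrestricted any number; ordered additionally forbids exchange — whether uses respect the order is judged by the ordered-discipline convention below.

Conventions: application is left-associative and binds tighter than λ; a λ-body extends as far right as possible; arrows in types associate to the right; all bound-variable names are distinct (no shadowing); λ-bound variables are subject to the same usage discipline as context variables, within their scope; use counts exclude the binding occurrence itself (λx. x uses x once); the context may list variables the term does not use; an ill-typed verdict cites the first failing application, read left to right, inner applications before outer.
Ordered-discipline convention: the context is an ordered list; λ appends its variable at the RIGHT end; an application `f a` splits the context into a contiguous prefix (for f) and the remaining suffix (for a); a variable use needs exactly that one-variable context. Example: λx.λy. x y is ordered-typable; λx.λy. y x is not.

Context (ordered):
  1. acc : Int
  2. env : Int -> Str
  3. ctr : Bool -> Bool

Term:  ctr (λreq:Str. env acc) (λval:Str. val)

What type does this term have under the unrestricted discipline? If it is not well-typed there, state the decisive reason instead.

not well-typed under unrestricted — not simply typable
use counts: acc: 1×, env: 1×, ctr: 1×, req (bound): 0×, val (bound): 1×
left-to-right use order: ctr, env, acc, val
typing: ill-typed: a function awaiting Bool gets Str -> Str
all disciplines: ordered ✗ · linear ✗ · affine ✗ · relevant ✗ · unrestricted ✗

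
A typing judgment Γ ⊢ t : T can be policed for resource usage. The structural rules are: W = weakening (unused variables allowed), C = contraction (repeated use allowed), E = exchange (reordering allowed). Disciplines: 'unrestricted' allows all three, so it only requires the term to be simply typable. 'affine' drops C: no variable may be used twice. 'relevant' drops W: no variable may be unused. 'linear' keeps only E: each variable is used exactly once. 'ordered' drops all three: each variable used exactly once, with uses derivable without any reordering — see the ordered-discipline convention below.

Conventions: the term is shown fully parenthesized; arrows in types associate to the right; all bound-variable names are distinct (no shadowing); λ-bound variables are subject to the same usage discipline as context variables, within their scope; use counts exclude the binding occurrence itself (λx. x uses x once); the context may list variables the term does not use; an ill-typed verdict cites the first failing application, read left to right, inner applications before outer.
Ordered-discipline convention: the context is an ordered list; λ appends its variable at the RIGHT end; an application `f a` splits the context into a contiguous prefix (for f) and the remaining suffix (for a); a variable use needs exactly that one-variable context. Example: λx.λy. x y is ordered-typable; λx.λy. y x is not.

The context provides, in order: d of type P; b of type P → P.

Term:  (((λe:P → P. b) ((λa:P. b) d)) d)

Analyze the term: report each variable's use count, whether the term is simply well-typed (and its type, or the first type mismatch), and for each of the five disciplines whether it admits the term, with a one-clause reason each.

counts: d ×2; b ×2; e (bound) ×0; a (bound) ×0
use order (left to right): b, b, d, d
typing: well-typed at P
ordered: ✗, needs contraction — d ×2, b ×2; e, a never used (weakening)
linear: ✗, needs contraction — d ×2, b ×2; e, a never used (weakening)
affine: ✗, needs contraction — d ×2, b ×2
relevant: ✗, e, a never used (weakening)
unrestricted: ✓, well-typed at P; no restrictions here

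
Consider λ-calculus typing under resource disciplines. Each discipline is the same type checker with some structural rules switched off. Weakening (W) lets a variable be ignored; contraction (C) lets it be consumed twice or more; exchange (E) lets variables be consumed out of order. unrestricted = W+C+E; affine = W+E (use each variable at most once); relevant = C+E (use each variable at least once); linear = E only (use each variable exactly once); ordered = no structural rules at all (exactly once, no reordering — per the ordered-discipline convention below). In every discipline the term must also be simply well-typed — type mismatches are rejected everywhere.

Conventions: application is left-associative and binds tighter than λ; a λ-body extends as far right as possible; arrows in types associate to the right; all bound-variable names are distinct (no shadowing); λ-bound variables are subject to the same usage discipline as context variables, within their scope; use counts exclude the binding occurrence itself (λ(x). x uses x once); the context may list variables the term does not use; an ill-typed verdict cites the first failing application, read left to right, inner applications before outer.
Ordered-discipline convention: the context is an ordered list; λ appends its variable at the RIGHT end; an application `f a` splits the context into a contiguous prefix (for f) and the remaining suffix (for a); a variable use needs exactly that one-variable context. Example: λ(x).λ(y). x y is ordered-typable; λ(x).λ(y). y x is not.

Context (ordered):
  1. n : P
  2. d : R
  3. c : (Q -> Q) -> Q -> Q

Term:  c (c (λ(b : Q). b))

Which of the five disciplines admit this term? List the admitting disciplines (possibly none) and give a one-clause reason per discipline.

admitted by: unrestricted
usage: n: 0; d: 0; c: 2; b (bound): 1
order of uses: c, c, b
typing: ✓ — Q -> Q
ordered: ✗ — repeated use of c ×2; n, d left unused
linear: ✗ — repeated use of c ×2; n, d left unused
affine: ✗ — repeated use of c ×2
relevant: ✗ — n, d left unused
unrestricted: ✓ — simply typable at Q -> Q; W, C, E all held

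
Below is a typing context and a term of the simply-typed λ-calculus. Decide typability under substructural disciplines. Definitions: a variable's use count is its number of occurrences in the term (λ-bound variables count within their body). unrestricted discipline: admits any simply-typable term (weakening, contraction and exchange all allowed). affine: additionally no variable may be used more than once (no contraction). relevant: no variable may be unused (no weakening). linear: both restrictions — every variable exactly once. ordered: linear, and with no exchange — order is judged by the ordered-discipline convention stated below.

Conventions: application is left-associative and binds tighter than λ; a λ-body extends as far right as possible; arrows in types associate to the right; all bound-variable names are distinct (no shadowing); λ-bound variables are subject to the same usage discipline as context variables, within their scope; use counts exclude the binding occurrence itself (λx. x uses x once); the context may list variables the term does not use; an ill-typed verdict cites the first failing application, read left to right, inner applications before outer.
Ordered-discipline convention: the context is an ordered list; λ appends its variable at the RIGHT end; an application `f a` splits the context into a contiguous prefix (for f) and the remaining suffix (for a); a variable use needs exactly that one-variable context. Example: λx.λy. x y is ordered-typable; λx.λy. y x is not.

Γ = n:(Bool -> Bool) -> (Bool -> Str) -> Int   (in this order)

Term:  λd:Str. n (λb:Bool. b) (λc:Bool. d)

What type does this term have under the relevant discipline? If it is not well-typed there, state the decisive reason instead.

not well-typed under relevant — c left unused
counts: n=1; d (λ-bound)=1; b (λ-bound)=1; c (λ-bound)=0
order of uses: n, b, d
typing: the term checks, with type Str -> Int
summary: ordered ✗ | linear ✗ | affine ✓ | relevant ✗ | unrestricted ✓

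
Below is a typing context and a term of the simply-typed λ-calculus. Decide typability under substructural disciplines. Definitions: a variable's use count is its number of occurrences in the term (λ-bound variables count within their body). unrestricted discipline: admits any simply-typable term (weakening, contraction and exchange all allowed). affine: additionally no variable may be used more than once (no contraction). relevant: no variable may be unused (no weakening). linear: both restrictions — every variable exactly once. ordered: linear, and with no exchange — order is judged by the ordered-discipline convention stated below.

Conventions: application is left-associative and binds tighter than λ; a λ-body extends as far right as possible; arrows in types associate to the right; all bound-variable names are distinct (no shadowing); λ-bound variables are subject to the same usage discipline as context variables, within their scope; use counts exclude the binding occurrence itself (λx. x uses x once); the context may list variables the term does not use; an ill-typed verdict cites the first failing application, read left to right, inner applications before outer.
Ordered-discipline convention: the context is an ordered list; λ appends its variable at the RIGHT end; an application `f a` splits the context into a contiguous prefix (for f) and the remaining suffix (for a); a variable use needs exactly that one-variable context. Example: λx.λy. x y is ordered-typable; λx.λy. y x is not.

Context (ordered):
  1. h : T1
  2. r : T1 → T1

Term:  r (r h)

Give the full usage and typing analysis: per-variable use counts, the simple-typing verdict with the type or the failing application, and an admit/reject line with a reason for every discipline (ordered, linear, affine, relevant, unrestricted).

usage: h ×1; r ×2
uses in reading order: r, r, h
typing: well-typed — term : T1
ordered ✗ (uses contraction: r ×2)
linear ✗ (uses contraction: r ×2)
affine ✗ (uses contraction: r ×2)
relevant ✓ (at least one use each (h, r))
unrestricted ✓ (simply typable at T1; W, C, E all held)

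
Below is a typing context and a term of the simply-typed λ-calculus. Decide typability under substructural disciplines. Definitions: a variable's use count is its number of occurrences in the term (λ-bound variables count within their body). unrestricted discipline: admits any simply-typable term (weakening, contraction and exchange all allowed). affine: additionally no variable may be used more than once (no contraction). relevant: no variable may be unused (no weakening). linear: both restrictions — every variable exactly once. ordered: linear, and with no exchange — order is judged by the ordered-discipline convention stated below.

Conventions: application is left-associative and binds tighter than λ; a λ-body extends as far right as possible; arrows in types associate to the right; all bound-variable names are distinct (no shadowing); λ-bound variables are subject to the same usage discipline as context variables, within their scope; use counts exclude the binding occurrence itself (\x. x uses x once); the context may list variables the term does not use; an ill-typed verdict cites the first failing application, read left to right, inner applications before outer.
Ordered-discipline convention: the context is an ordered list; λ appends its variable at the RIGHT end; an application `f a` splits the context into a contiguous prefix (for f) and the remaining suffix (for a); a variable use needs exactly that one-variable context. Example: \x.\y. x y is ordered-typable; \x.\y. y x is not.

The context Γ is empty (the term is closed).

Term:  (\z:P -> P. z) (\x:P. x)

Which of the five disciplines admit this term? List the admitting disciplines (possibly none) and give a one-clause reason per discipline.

admitting disciplines: ordered, linear, affine, relevant, unrestricted
variable uses: z [bound]: 1; x [bound]: 1
use order (left to right): z, x
typing: the term checks, with type P -> P
ordered: ✓, z, x: once each, no exchange needed
linear: ✓, exactly-once usage across z, x
affine: ✓, none of z, x used more than once
relevant: ✓, at least one use each (z, x)
unrestricted: ✓, well-typed at P -> P; no restrictions here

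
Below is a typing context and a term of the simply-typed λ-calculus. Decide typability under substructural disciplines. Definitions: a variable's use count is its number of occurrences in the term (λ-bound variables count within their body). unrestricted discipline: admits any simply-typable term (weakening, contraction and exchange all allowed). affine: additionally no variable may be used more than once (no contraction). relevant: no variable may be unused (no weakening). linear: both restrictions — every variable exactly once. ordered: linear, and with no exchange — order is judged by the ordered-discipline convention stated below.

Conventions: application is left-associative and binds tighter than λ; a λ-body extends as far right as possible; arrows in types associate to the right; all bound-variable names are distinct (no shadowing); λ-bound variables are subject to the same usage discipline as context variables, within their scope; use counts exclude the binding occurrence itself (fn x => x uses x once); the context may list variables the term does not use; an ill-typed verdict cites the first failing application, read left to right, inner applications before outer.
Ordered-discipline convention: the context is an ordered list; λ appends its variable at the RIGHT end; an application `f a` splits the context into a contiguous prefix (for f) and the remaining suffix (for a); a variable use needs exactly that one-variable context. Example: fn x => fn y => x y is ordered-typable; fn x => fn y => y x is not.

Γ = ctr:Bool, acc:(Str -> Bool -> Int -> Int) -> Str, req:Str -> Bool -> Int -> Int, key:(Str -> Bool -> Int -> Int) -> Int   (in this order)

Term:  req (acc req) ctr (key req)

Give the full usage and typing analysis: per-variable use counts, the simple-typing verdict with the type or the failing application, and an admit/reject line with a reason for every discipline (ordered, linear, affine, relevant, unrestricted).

usage: ctr: 1×; acc: 1×; req: 3×; key: 1×
order of uses: req, acc, req, ctr, key, req
typing: well-typed — term : Int
ordered ✗ (needs contraction — req ×3)
linear ✗ (needs contraction — req ×3)
affine ✗ (needs contraction — req ×3)
relevant ✓ (at least one use each (ctr, acc, req, key))
unrestricted ✓ (simply typable at Int; W, C, E all held)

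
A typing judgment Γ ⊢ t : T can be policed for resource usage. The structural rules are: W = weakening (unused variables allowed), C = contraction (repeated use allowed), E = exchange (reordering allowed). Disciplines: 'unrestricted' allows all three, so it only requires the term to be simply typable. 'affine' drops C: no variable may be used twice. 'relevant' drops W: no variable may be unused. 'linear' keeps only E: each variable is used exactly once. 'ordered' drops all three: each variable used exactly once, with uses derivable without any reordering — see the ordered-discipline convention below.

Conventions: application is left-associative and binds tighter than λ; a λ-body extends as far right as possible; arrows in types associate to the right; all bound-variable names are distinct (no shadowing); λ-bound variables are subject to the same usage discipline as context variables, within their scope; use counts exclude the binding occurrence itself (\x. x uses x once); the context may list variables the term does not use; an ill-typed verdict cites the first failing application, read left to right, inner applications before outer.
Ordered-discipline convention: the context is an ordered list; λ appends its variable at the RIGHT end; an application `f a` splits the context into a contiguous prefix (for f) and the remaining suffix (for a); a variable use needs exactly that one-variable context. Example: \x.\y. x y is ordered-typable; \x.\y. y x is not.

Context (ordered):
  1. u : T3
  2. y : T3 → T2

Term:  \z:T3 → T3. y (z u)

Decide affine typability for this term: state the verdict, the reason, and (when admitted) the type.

yes — none of u, y, z used more than once; term : (T3 → T3) → T2
counts: u: 1; y: 1; z (λ-bound): 1
use order (left to right): y, z, u
typing: the term checks, with type (T3 → T3) → T2
per-discipline verdicts: ordered ✗, linear ✓, affine ✓, relevant ✓, unrestricted ✓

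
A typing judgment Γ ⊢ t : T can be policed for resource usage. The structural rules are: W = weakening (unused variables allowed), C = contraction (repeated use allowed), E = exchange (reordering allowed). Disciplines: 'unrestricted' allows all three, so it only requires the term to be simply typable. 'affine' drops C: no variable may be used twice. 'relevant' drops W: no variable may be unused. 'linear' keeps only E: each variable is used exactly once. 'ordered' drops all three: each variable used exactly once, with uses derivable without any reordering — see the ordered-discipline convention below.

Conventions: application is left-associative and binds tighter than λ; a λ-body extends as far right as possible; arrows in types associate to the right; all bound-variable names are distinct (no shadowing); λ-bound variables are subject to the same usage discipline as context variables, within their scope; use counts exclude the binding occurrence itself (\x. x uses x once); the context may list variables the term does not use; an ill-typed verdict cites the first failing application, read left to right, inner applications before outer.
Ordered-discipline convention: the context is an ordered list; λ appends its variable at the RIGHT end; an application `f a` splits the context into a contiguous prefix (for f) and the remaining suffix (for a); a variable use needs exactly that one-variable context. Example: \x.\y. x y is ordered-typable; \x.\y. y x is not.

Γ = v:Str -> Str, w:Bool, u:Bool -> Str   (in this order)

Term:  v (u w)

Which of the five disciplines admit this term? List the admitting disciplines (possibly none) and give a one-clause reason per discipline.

admitted by: linear, affine, relevant, unrestricted
use counts: v ×1, w ×1, u ×1
left-to-right use order: v, u, w
typing: ✓ — Str
ordered ✗ (no contiguous prefix/suffix split fits v, u, w)
linear ✓ (single use per variable (v, w, u))
affine ✓ (at most one use each (v, w, u))
relevant ✓ (at least one use each (v, w, u))
unrestricted ✓ (type-checks (Str) and nothing is barred)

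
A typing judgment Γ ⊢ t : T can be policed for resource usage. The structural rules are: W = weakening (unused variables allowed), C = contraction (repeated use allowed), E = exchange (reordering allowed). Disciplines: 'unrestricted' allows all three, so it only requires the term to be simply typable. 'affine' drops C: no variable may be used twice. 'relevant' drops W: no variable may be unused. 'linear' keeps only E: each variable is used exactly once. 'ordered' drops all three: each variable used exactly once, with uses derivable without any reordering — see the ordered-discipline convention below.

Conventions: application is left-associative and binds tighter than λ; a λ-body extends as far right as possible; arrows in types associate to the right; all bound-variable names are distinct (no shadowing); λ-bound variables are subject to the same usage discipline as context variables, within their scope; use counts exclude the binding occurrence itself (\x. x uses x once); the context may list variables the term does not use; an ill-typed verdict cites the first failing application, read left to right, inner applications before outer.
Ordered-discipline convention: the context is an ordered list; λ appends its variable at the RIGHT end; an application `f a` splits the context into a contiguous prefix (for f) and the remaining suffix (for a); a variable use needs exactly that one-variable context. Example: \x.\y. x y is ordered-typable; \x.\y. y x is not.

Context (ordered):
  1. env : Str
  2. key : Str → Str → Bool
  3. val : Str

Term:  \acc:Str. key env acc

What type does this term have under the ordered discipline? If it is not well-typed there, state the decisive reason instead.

not well-typed under ordered — val left unused
variable uses: env: 1, key: 1, val: 0, acc (bound): 1
left-to-right use order: key, env, acc
typing: well-typed — term : Str → Bool
across the five disciplines: ordered ✗ · linear ✗ · affine ✓ · relevant ✗ · unrestricted ✓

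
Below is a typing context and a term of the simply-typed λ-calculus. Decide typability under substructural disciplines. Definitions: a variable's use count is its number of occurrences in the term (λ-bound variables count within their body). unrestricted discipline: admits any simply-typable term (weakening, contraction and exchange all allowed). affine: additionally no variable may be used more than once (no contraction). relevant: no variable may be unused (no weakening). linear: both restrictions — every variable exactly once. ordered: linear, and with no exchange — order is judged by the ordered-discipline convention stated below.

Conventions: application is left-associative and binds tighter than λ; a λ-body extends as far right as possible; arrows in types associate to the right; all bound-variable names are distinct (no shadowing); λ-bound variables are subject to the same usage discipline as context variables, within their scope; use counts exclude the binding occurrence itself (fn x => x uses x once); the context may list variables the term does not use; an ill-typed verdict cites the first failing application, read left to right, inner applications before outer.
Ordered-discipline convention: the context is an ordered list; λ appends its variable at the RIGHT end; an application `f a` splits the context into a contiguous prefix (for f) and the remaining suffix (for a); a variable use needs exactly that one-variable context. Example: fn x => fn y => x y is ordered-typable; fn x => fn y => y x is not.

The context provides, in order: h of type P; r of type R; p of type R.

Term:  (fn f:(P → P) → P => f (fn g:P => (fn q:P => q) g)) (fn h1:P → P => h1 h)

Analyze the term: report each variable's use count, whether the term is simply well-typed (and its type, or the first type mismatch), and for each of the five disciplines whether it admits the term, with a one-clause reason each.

usage: h: 1, r: 0, p: 0, f (bound): 1, g (bound): 1, q (bound): 1, h1 (bound): 1
order of uses: f, q, g, h1, h
typing: the term checks, with type P
ordered: ✗, r, p left unused
linear: ✗, r, p left unused
affine: ✓, no duplicate uses among h, r, p, f, g, q, h1
relevant: ✗, r, p left unused
unrestricted: ✓, typability at P is all that's needed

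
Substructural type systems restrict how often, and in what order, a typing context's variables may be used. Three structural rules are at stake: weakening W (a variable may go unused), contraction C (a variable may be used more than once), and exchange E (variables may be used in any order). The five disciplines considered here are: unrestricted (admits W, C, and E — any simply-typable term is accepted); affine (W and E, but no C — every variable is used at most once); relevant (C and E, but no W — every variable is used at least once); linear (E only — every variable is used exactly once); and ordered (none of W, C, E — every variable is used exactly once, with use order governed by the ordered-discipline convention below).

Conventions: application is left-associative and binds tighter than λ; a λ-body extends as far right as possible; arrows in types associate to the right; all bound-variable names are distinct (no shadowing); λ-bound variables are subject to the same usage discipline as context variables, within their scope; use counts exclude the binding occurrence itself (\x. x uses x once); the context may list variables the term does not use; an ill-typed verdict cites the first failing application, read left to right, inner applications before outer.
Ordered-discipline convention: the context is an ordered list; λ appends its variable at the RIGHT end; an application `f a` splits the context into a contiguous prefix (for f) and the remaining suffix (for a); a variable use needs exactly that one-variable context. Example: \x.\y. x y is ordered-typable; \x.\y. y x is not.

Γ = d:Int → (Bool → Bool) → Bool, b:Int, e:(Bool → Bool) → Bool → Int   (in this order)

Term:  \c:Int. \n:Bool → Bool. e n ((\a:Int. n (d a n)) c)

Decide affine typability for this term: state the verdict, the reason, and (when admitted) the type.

no — repeated use of n ×3
use counts: d ×1; b ×0; e ×1; c [bound] ×1; n [bound] ×3; a [bound] ×1
uses in reading order: e, n, n, d, a, n, c
typing: ✓ — Int → (Bool → Bool) → Int
summary: ordered ✗; linear ✗; affine ✗; relevant ✗; unrestricted ✓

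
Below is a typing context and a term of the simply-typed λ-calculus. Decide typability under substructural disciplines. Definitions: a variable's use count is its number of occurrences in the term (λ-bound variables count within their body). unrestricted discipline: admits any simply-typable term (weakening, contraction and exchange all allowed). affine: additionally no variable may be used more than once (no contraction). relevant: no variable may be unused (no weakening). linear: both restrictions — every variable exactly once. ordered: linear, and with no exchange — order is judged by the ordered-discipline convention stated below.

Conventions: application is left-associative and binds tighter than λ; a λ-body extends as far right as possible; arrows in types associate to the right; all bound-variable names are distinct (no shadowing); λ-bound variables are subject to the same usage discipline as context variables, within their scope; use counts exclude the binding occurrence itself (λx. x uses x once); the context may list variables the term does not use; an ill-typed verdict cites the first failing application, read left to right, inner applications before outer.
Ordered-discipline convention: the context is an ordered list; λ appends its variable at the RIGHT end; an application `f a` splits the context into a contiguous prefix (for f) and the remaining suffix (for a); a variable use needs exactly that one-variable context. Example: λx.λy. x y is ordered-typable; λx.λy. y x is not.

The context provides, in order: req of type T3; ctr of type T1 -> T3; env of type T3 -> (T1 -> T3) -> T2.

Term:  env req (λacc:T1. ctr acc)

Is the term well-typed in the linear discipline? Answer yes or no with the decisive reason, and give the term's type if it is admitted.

yes — req, ctr, env, acc: one use apiece; term : T2
counts: req=1, ctr=1, env=1, acc (λ-bound)=1
order of uses: env, req, ctr, acc
typing: well-typed — term : T2
per-discipline verdicts: ordered ✗, linear ✓, affine ✓, relevant ✓, unrestricted ✓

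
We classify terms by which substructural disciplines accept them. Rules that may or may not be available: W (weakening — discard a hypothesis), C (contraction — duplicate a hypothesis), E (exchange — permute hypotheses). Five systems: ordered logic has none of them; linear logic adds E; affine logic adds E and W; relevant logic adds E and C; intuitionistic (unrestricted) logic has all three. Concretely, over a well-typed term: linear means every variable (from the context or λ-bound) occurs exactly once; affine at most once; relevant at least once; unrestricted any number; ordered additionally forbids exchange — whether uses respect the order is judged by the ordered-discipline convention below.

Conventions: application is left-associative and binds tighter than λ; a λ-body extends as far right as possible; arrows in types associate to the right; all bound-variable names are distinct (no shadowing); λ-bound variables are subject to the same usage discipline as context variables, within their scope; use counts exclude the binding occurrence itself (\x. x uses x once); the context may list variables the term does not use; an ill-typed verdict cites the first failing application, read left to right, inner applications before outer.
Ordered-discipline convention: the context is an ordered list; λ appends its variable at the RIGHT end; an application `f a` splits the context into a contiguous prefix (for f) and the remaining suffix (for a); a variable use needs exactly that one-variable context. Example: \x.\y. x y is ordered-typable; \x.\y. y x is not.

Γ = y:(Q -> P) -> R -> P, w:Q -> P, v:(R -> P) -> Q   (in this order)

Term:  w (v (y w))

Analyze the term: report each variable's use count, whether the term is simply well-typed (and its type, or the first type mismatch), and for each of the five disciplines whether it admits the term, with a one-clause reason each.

variable uses: y: 1; w: 2; v: 1
left-to-right use order: w, v, y, w
typing: well-typed — term : P
ordered: ✗, needs contraction — w ×2
linear: ✗, needs contraction — w ×2
affine: ✗, needs contraction — w ×2
relevant: ✓, every one of y, w, v appears
unrestricted: ✓, well-typed at P; no restrictions here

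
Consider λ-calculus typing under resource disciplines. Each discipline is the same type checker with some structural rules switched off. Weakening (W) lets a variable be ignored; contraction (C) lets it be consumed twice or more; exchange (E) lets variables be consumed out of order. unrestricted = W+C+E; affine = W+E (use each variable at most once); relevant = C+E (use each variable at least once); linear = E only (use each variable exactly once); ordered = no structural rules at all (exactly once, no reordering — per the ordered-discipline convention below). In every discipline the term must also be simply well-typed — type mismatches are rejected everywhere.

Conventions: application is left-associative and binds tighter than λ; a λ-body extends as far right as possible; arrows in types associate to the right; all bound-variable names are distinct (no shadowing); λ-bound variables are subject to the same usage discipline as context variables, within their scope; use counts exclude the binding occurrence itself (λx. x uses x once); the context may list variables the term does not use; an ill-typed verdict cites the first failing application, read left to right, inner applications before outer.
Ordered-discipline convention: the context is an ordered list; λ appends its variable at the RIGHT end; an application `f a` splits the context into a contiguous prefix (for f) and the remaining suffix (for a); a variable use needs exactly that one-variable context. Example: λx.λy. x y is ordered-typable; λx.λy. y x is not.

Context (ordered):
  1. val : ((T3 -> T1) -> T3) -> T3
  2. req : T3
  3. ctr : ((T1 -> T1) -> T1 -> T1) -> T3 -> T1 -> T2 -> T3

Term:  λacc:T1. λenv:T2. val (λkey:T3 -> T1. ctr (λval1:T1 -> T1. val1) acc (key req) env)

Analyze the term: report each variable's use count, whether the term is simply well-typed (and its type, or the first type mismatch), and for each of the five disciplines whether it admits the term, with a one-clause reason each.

use counts: val: 1; req: 1; ctr: 1; acc (λ-bound): 1; env (λ-bound): 1; key (λ-bound): 1; val1 (λ-bound): 1
use order (left to right): val, ctr, val1, acc, key, req, env
typing: ill-typed: an argument T1 mismatches the expected T3
ordered ✗ (not simply typable)
linear ✗ (fails simple typing)
affine ✗ (a type mismatch blocks all five)
relevant ✗ (the type mismatch rejects it)
unrestricted ✗ (not simply typable)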